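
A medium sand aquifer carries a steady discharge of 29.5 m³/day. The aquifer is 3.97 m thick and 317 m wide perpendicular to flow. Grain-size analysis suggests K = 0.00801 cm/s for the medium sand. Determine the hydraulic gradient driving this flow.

Convert K: 0.00801 cm/s × 864 = 6.921 m/day.
Cross-sectional area A = 317 × 3.97 = 1258 m².
From Q = K·A·i, i = Q / (K·A) = 29.5 / (6.921 × 1258) = 0.003387.

0.00339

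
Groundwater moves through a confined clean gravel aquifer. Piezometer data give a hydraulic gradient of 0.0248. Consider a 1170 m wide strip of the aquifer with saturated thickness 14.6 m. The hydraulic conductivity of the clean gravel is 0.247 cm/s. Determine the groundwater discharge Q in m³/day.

90400

Convert K: 0.247 cm/s × 864 = 213.4 m/day.
Cross-sectional area A = 1170 × 14.6 = 17082 m².
Hydraulic gradient i = 0.0248.
Darcy's law: Q = K · A · i = 213.4 × 17082 × 0.02480 = 90407 m³/day.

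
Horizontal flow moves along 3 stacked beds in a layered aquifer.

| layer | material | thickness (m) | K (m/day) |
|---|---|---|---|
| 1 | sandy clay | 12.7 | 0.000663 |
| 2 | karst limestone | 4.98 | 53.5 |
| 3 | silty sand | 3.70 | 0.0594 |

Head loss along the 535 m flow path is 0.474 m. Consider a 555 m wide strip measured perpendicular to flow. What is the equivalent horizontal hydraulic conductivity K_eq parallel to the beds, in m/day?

Flow is parallel to layering, so each bed carries its own Darcy discharge and the transmissivities add.
Σ(K_i·b_i) = 0.000663×12.7 + 53.5×4.98 + 0.0594×3.70 = 266.7 m²/day.
Total thickness b = 21.38 m, so K_eq = Σ(K_i·b_i)/b = 12.47 m/day.

12.5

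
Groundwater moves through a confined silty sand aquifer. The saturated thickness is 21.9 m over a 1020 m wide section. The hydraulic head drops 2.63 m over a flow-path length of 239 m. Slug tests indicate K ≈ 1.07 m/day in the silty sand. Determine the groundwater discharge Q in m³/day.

263

Cross-sectional area A = 1020 × 21.9 = 22338 m².
Hydraulic gradient i = Δh / L = 2.63 / 239 = 0.01100.
Darcy's law: Q = K · A · i = 1.070 × 22338 × 0.01100 = 263.0 m³/day.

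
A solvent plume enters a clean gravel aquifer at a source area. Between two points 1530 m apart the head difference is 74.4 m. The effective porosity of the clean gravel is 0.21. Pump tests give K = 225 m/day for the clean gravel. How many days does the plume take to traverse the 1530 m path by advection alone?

Hydraulic gradient i = Δh / L = 74.4 / 1530 = 0.04863.
Darcy flux q = K · i = 225.0 × 0.04863 = 10.94 m/day.
Seepage velocity v = q / n_e = 10.94 / 0.21 = 52.10 m/day.
Travel time t = L / v = 1530 / 52.10 = 29.37 days.

29.4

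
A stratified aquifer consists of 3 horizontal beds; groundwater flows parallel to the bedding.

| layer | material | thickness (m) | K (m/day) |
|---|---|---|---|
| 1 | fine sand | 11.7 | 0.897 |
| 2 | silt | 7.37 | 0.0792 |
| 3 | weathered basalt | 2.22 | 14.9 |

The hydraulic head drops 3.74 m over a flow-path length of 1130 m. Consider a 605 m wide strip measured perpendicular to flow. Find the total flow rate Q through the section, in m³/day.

Flow is parallel to layering, so each bed carries its own Darcy discharge and the transmissivities add.
Σ(K_i·b_i) = 0.897×11.7 + 0.0792×7.37 + 14.9×2.22 = 44.16 m²/day.
Hydraulic gradient i = Δh / L = 3.74 / 1130 = 0.003310.
Q = Σ(K_i·b_i) · W · i = 44.16 × 605 × 0.003310 = 88.42 m³/day.

88.4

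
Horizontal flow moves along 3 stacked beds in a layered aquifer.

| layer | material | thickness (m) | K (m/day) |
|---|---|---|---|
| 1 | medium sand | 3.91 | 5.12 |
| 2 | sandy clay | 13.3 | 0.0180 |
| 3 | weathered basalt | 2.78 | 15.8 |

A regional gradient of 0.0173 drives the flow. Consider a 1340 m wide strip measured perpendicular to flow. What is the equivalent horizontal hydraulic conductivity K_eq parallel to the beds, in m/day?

Flow is parallel to layering, so each bed carries its own Darcy discharge and the transmissivities add.
Σ(K_i·b_i) = 5.12×3.91 + 0.0180×13.3 + 15.8×2.78 = 64.18 m²/day.
Total thickness b = 19.99 m, so K_eq = Σ(K_i·b_i)/b = 3.211 m/day.

3.21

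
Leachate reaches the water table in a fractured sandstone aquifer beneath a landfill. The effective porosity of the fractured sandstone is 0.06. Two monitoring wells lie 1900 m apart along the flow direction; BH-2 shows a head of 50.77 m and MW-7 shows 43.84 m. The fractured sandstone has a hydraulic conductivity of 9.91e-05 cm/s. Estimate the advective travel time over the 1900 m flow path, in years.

999

Convert K: 9.91e-05 cm/s × 864 = 0.08562 m/day.
Hydraulic gradient i = (50.77 − 43.84) / 1900 = 6.93 / 1900 = 0.003647.
Darcy flux q = K · i = 0.08562 × 0.003647 = 0.0003123 m/day.
Seepage velocity v = q / n_e = 0.0003123 / 0.06 = 0.005205 m/day.
Travel time t = L / v = 1900 / 0.005205 = 3.650e+05 days = 999.4 years.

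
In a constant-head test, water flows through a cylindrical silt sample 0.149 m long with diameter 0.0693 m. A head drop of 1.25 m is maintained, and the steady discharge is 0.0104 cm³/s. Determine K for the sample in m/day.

Cross-sectional area A = π·(d/2)² = π × (0.0693/2)² = 0.003772 m².
Convert discharge: 0.0104 cm³/s = 1.040e-08 m³/s.
Darcy's law rearranged: K = Q·L / (A·Δh) = 1.040e-08 × 0.149 / (0.003772 × 1.25) = 3.287e-07 m/s = 0.02840 m/day.

0.0284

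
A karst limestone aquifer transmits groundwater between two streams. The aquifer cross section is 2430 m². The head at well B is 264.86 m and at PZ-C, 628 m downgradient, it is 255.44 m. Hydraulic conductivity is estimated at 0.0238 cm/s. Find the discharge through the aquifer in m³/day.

750

Convert K: 0.0238 cm/s × 864 = 20.56 m/day.
Hydraulic gradient i = (264.86 − 255.44) / 628 = 9.42 / 628 = 0.01500.
Darcy's law: Q = K · A · i = 20.56 × 2430 × 0.01500 = 749.5 m³/day.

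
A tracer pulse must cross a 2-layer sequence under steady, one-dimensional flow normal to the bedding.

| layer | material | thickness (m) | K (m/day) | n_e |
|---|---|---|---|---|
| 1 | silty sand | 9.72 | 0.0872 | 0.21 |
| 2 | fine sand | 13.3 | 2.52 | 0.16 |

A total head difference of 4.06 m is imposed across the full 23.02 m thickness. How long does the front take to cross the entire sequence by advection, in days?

With flow normal to the layers, continuity requires the same specific discharge q through every layer.
Σ(b_i/K_i) = 9.72/0.0872 + 13.3/2.52 = 116.7 d.
q = Δh / Σ(b_i/K_i) = 4.06 / 116.7 = 0.03478 m/day.
In each layer the seepage velocity is v_i = q/n_i, so the layer transit time is t_i = b_i·n_i / q:
  layer 1 (silty sand): t_1 = 9.72 × 0.21 / 0.03478 = 58.69 d
  layer 2 (fine sand): t_2 = 13.3 × 0.16 / 0.03478 = 61.19 d
Total t = Σ t_i = 119.9 days.

120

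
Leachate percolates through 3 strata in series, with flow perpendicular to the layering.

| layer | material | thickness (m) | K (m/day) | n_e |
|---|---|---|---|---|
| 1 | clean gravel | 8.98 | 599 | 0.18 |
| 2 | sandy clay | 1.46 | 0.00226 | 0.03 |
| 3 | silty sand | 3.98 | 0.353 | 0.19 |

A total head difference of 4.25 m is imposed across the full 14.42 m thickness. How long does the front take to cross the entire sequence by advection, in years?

1.02

With flow normal to the layers, continuity requires the same specific discharge q through every layer.
Σ(b_i/K_i) = 8.98/599 + 1.46/0.00226 + 3.98/0.353 = 657.3 d.
q = Δh / Σ(b_i/K_i) = 4.25 / 657.3 = 0.006466 m/day.
In each layer the seepage velocity is v_i = q/n_i, so the layer transit time is t_i = b_i·n_i / q:
  layer 1 (clean gravel): t_1 = 8.98 × 0.18 / 0.006466 = 250.0 d
  layer 2 (sandy clay): t_2 = 1.46 × 0.03 / 0.006466 = 6.774 d
  layer 3 (silty sand): t_3 = 3.98 × 0.19 / 0.006466 = 117.0 d
Total t = Σ t_i = 373.7 days = 1.023 years.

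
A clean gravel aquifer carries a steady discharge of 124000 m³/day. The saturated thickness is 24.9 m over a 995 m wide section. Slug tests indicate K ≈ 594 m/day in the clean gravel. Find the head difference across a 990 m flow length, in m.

8.34

Cross-sectional area A = 995 × 24.9 = 24776 m².
From Q = K·A·i, i = Q / (K·A) = 124000 / (594.0 × 24776) = 0.008426.
Head loss Δh = i · L = 0.008426 × 990 = 8.342 m.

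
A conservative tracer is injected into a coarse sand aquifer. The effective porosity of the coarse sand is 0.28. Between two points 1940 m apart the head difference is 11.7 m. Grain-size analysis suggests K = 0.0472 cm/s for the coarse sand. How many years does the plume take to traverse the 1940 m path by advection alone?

Convert K: 0.0472 cm/s × 864 = 40.78 m/day.
Hydraulic gradient i = Δh / L = 11.7 / 1940 = 0.006031.
Darcy flux q = K · i = 40.78 × 0.006031 = 0.2459 m/day.
Seepage velocity v = q / n_e = 0.2459 / 0.28 = 0.8784 m/day.
Travel time t = L / v = 1940 / 0.8784 = 2209 days = 6.047 years.

6.05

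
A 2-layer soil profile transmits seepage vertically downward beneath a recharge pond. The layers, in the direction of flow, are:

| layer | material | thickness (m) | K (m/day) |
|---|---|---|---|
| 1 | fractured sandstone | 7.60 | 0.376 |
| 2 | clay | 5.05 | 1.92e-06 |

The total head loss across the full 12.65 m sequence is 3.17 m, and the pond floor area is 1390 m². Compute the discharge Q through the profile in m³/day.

0.00168

Flow is perpendicular to layering, so the layers act in series and the equivalent K is the thickness-weighted harmonic mean.
Total thickness L = 7.60 + 5.05 = 12.65 m.
Σ(b_i/K_i) = 7.60/0.376 + 5.05/1.92e-06 = 2.630e+06 d.
K_eq = L / Σ(b_i/K_i) = 12.65 / 2.630e+06 = 4.809e-06 m/day.
Q = K_eq · A · (Δh/L) = 4.809e-06 × 1390 × (3.17/12.65) = 0.001675 m³/day.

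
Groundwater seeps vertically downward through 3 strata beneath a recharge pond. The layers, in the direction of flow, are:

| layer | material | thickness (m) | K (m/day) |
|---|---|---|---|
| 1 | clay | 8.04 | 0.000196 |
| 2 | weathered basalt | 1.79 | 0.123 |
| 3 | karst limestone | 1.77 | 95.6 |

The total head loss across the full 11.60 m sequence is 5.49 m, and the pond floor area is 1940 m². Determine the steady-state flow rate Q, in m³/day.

Flow is perpendicular to layering, so the layers act in series and the equivalent K is the thickness-weighted harmonic mean.
Total thickness L = 8.04 + 1.79 + 1.77 = 11.60 m.
Σ(b_i/K_i) = 8.04/0.000196 + 1.79/0.123 + 1.77/95.6 = 41035 d.
K_eq = L / Σ(b_i/K_i) = 11.60 / 41035 = 0.0002827 m/day.
Q = K_eq · A · (Δh/L) = 0.0002827 × 1940 × (5.49/11.60) = 0.2595 m³/day.

0.260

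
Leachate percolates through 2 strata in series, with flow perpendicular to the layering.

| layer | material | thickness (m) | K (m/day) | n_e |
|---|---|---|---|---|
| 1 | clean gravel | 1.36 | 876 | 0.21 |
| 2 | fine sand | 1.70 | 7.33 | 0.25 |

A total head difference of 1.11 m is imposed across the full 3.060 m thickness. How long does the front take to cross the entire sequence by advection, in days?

With flow normal to the layers, continuity requires the same specific discharge q through every layer.
Σ(b_i/K_i) = 1.36/876 + 1.70/7.33 = 0.2335 d.
q = Δh / Σ(b_i/K_i) = 1.11 / 0.2335 = 4.754 m/day.
In each layer the seepage velocity is v_i = q/n_i, so the layer transit time is t_i = b_i·n_i / q:
  layer 1 (clean gravel): t_1 = 1.36 × 0.21 / 4.754 = 0.06007 d
  layer 2 (fine sand): t_2 = 1.70 × 0.25 / 4.754 = 0.08939 d
Total t = Σ t_i = 0.1495 days.

0.149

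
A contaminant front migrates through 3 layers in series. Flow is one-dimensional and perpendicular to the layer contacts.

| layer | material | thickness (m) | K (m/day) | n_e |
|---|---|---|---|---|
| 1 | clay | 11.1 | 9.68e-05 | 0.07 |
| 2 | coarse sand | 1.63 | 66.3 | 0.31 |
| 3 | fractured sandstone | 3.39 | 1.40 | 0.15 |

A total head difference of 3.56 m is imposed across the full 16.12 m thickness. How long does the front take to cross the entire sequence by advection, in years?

With flow normal to the layers, continuity requires the same specific discharge q through every layer.
Σ(b_i/K_i) = 11.1/9.68e-05 + 1.63/66.3 + 3.39/1.40 = 1.147e+05 d.
q = Δh / Σ(b_i/K_i) = 3.56 / 1.147e+05 = 3.105e-05 m/day.
In each layer the seepage velocity is v_i = q/n_i, so the layer transit time is t_i = b_i·n_i / q:
  layer 1 (clay): t_1 = 11.1 × 0.07 / 3.105e-05 = 25028 d
  layer 2 (coarse sand): t_2 = 1.63 × 0.31 / 3.105e-05 = 16276 d
  layer 3 (fractured sandstone): t_3 = 3.39 × 0.15 / 3.105e-05 = 16379 d
Total t = Σ t_i = 57684 days = 157.9 years.

158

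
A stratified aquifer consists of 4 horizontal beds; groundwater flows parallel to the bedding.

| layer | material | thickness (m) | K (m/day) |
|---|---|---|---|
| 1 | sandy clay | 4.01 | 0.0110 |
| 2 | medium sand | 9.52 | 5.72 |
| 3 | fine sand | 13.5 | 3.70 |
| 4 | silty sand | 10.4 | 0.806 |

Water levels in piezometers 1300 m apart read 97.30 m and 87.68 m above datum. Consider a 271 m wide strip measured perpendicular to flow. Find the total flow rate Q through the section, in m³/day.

Flow is parallel to layering, so each bed carries its own Darcy discharge and the transmissivities add.
Σ(K_i·b_i) = 0.0110×4.01 + 5.72×9.52 + 3.70×13.5 + 0.806×10.4 = 112.8 m²/day.
Hydraulic gradient i = (97.30 − 87.68) / 1300 = 9.62 / 1300 = 0.007400.
Q = Σ(K_i·b_i) · W · i = 112.8 × 271 × 0.007400 = 226.3 m³/day.

226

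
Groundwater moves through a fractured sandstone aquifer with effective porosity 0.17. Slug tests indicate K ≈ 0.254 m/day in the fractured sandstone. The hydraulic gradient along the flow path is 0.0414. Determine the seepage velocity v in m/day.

Hydraulic gradient i = 0.0414.
Darcy flux q = K · i = 0.2540 × 0.04140 = 0.01052 m/day.
Seepage velocity v = q / n_e = 0.01052 / 0.17 = 0.06186 m/day.

0.0619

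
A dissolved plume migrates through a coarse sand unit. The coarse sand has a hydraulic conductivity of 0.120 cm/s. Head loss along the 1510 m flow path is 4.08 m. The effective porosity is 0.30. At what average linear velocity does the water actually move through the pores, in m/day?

0.934

Convert K: 0.120 cm/s × 864 = 103.7 m/day.
Hydraulic gradient i = Δh / L = 4.08 / 1510 = 0.002702.
Darcy flux q = K · i = 103.7 × 0.002702 = 0.2801 m/day.
Seepage velocity v = q / n_e = 0.2801 / 0.30 = 0.9338 m/day.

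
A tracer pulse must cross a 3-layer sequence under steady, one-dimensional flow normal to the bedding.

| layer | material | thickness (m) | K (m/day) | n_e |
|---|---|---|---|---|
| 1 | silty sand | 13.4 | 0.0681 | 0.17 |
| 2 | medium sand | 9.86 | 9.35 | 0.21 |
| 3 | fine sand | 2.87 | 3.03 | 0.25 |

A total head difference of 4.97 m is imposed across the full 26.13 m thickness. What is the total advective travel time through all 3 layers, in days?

With flow normal to the layers, continuity requires the same specific discharge q through every layer.
Σ(b_i/K_i) = 13.4/0.0681 + 9.86/9.35 + 2.87/3.03 = 198.8 d.
q = Δh / Σ(b_i/K_i) = 4.97 / 198.8 = 0.02500 m/day.
In each layer the seepage velocity is v_i = q/n_i, so the layer transit time is t_i = b_i·n_i / q:
  layer 1 (silty sand): t_1 = 13.4 × 0.17 / 0.02500 = 91.11 d
  layer 2 (medium sand): t_2 = 9.86 × 0.21 / 0.02500 = 82.81 d
  layer 3 (fine sand): t_3 = 2.87 × 0.25 / 0.02500 = 28.70 d
Total t = Σ t_i = 202.6 days.

203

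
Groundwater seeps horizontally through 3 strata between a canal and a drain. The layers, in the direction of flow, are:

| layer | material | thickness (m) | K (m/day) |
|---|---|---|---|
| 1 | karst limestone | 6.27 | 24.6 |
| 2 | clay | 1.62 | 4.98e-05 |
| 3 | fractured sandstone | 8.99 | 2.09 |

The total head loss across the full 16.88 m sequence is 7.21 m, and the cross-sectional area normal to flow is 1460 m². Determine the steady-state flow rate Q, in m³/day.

0.324

Flow is perpendicular to layering, so the layers act in series and the equivalent K is the thickness-weighted harmonic mean.
Total thickness L = 6.27 + 1.62 + 8.99 = 16.88 m.
Σ(b_i/K_i) = 6.27/24.6 + 1.62/4.98e-05 + 8.99/2.09 = 32535 d.
K_eq = L / Σ(b_i/K_i) = 16.88 / 32535 = 0.0005188 m/day.
Q = K_eq · A · (Δh/L) = 0.0005188 × 1460 × (7.21/16.88) = 0.3236 m³/day.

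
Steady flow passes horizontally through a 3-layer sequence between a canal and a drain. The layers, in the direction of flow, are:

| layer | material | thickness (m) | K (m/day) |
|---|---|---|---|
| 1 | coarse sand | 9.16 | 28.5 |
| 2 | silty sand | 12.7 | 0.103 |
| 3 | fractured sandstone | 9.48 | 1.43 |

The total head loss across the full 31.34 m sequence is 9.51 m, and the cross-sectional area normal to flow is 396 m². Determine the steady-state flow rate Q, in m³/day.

28.9

Flow is perpendicular to layering, so the layers act in series and the equivalent K is the thickness-weighted harmonic mean.
Total thickness L = 9.16 + 12.7 + 9.48 = 31.34 m.
Σ(b_i/K_i) = 9.16/28.5 + 12.7/0.103 + 9.48/1.43 = 130.3 d.
K_eq = L / Σ(b_i/K_i) = 31.34 / 130.3 = 0.2406 m/day.
Q = K_eq · A · (Δh/L) = 0.2406 × 396 × (9.51/31.34) = 28.91 m³/day.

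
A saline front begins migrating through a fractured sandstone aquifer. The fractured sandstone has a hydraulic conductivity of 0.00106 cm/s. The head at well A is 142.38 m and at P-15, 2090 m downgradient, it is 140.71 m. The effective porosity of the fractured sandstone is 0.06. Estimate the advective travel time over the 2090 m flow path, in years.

469

Convert K: 0.00106 cm/s × 864 = 0.9158 m/day.
Hydraulic gradient i = (142.38 − 140.71) / 2090 = 1.67 / 2090 = 0.0007990.
Darcy flux q = K · i = 0.9158 × 0.0007990 = 0.0007318 m/day.
Seepage velocity v = q / n_e = 0.0007318 / 0.06 = 0.01220 m/day.
Travel time t = L / v = 2090 / 0.01220 = 1.714e+05 days = 469.2 years.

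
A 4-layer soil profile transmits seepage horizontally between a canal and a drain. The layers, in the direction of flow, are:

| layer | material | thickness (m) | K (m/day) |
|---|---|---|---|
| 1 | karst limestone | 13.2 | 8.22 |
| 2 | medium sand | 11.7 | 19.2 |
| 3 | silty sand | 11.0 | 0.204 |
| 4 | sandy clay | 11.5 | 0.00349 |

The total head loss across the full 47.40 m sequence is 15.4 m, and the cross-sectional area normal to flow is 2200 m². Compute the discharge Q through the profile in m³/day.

Flow is perpendicular to layering, so the layers act in series and the equivalent K is the thickness-weighted harmonic mean.
Total thickness L = 13.2 + 11.7 + 11.0 + 11.5 = 47.40 m.
Σ(b_i/K_i) = 13.2/8.22 + 11.7/19.2 + 11.0/0.204 + 11.5/0.00349 = 3351 d.
K_eq = L / Σ(b_i/K_i) = 47.40 / 3351 = 0.01414 m/day.
Q = K_eq · A · (Δh/L) = 0.01414 × 2200 × (15.4/47.40) = 10.11 m³/day.

10.1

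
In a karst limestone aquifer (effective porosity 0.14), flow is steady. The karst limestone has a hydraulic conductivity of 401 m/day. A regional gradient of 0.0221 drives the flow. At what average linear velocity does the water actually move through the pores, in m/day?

63.3

Hydraulic gradient i = 0.0221.
Darcy flux q = K · i = 401.0 × 0.02210 = 8.862 m/day.
Seepage velocity v = q / n_e = 8.862 / 0.14 = 63.30 m/day.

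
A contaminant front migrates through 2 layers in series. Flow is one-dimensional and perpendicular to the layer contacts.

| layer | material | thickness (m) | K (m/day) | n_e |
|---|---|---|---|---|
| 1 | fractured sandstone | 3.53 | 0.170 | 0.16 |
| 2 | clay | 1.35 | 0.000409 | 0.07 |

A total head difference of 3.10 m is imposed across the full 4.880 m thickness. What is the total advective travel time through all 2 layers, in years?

1.93

With flow normal to the layers, continuity requires the same specific discharge q through every layer.
Σ(b_i/K_i) = 3.53/0.170 + 1.35/0.000409 = 3321 d.
q = Δh / Σ(b_i/K_i) = 3.10 / 3321 = 0.0009333 m/day.
In each layer the seepage velocity is v_i = q/n_i, so the layer transit time is t_i = b_i·n_i / q:
  layer 1 (fractured sandstone): t_1 = 3.53 × 0.16 / 0.0009333 = 605.2 d
  layer 2 (clay): t_2 = 1.35 × 0.07 / 0.0009333 = 101.3 d
Total t = Σ t_i = 706.4 days = 1.934 years.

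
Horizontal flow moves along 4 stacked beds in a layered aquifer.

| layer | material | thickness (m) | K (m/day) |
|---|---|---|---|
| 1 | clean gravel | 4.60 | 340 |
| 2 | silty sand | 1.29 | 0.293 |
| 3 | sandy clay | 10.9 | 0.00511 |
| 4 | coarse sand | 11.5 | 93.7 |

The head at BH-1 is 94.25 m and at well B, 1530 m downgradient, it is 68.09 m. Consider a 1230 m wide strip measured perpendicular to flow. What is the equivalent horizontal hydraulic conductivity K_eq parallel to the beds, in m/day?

93.4

Flow is parallel to layering, so each bed carries its own Darcy discharge and the transmissivities add.
Σ(K_i·b_i) = 340×4.60 + 0.293×1.29 + 0.00511×10.9 + 93.7×11.5 = 2642 m²/day.
Total thickness b = 28.29 m, so K_eq = Σ(K_i·b_i)/b = 93.39 m/day.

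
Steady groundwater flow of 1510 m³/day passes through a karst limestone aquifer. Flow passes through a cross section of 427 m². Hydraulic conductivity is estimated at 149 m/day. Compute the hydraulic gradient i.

0.0237

From Q = K·A·i, i = Q / (K·A) = 1510 / (149.0 × 427.0) = 0.02373.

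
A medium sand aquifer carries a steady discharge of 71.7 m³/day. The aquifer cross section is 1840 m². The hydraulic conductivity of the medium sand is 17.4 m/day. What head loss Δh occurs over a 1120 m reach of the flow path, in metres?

2.51

From Q = K·A·i, i = Q / (K·A) = 71.7 / (17.40 × 1840) = 0.002240.
Head loss Δh = i · L = 0.002240 × 1120 = 2.508 m.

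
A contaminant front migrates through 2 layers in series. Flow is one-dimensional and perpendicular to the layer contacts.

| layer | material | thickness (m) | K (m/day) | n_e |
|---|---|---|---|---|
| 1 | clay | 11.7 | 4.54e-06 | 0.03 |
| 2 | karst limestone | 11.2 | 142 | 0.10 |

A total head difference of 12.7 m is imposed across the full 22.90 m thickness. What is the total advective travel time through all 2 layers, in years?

With flow normal to the layers, continuity requires the same specific discharge q through every layer.
Σ(b_i/K_i) = 11.7/4.54e-06 + 11.2/142 = 2.577e+06 d.
q = Δh / Σ(b_i/K_i) = 12.7 / 2.577e+06 = 4.928e-06 m/day.
In each layer the seepage velocity is v_i = q/n_i, so the layer transit time is t_i = b_i·n_i / q:
  layer 1 (clay): t_1 = 11.7 × 0.03 / 4.928e-06 = 71225 d
  layer 2 (karst limestone): t_2 = 11.2 × 0.10 / 4.928e-06 = 2.273e+05 d
Total t = Σ t_i = 2.985e+05 days = 817.2 years.

817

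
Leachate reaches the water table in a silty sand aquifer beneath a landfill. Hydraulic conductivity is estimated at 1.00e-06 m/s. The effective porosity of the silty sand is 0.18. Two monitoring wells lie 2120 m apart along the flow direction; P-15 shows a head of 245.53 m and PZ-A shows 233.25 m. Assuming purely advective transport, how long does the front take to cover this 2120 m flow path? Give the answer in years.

Convert K: 1.00e-06 m/s × 86400 = 0.08640 m/day.
Hydraulic gradient i = (245.53 − 233.25) / 2120 = 12.28 / 2120 = 0.005792.
Darcy flux q = K · i = 0.08640 × 0.005792 = 0.0005005 m/day.
Seepage velocity v = q / n_e = 0.0005005 / 0.18 = 0.002780 m/day.
Travel time t = L / v = 2120 / 0.002780 = 7.625e+05 days = 2088 years.

2090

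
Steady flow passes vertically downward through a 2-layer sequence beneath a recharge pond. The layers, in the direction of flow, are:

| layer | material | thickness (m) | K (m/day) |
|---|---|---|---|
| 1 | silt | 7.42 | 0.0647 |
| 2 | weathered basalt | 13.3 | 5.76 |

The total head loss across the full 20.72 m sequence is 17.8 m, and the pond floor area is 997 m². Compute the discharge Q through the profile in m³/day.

Flow is perpendicular to layering, so the layers act in series and the equivalent K is the thickness-weighted harmonic mean.
Total thickness L = 7.42 + 13.3 = 20.72 m.
Σ(b_i/K_i) = 7.42/0.0647 + 13.3/5.76 = 117.0 d.
K_eq = L / Σ(b_i/K_i) = 20.72 / 117.0 = 0.1771 m/day.
Q = K_eq · A · (Δh/L) = 0.1771 × 997 × (17.8/20.72) = 151.7 m³/day.

152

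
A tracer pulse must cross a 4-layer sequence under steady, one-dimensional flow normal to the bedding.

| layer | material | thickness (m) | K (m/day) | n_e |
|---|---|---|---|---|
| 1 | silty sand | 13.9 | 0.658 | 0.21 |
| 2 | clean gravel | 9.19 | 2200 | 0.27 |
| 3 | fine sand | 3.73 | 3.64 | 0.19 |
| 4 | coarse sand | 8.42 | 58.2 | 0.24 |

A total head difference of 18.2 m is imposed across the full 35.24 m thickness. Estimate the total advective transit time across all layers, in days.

9.96

With flow normal to the layers, continuity requires the same specific discharge q through every layer.
Σ(b_i/K_i) = 13.9/0.658 + 9.19/2200 + 3.73/3.64 + 8.42/58.2 = 22.30 d.
q = Δh / Σ(b_i/K_i) = 18.2 / 22.30 = 0.8162 m/day.
In each layer the seepage velocity is v_i = q/n_i, so the layer transit time is t_i = b_i·n_i / q:
  layer 1 (silty sand): t_1 = 13.9 × 0.21 / 0.8162 = 3.576 d
  layer 2 (clean gravel): t_2 = 9.19 × 0.27 / 0.8162 = 3.040 d
  layer 3 (fine sand): t_3 = 3.73 × 0.19 / 0.8162 = 0.8683 d
  layer 4 (coarse sand): t_4 = 8.42 × 0.24 / 0.8162 = 2.476 d
Total t = Σ t_i = 9.960 days.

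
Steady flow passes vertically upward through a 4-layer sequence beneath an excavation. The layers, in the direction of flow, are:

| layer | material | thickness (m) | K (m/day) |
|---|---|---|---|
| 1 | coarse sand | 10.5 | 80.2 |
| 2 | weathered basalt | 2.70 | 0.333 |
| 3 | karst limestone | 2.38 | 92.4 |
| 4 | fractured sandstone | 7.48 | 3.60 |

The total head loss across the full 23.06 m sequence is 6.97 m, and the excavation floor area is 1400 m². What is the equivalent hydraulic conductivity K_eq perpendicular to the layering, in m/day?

2.23

Flow is perpendicular to layering, so the layers act in series and the equivalent K is the thickness-weighted harmonic mean.
Total thickness L = 10.5 + 2.70 + 2.38 + 7.48 = 23.06 m.
Σ(b_i/K_i) = 10.5/80.2 + 2.70/0.333 + 2.38/92.4 + 7.48/3.60 = 10.34 d.
K_eq = L / Σ(b_i/K_i) = 23.06 / 10.34 = 2.230 m/day.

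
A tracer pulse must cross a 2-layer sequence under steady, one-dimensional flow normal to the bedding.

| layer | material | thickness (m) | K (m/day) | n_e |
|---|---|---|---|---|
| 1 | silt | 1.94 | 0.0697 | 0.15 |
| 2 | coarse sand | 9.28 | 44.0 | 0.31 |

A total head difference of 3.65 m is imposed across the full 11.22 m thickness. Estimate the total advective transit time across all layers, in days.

With flow normal to the layers, continuity requires the same specific discharge q through every layer.
Σ(b_i/K_i) = 1.94/0.0697 + 9.28/44.0 = 28.04 d.
q = Δh / Σ(b_i/K_i) = 3.65 / 28.04 = 0.1302 m/day.
In each layer the seepage velocity is v_i = q/n_i, so the layer transit time is t_i = b_i·n_i / q:
  layer 1 (silt): t_1 = 1.94 × 0.15 / 0.1302 = 2.236 d
  layer 2 (coarse sand): t_2 = 9.28 × 0.31 / 0.1302 = 22.10 d
Total t = Σ t_i = 24.34 days.

24.3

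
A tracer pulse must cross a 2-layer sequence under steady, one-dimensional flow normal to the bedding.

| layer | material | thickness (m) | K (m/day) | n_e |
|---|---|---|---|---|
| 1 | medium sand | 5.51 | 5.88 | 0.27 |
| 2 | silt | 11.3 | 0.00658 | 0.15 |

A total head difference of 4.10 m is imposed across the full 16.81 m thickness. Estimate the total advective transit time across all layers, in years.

With flow normal to the layers, continuity requires the same specific discharge q through every layer.
Σ(b_i/K_i) = 5.51/5.88 + 11.3/0.00658 = 1718 d.
q = Δh / Σ(b_i/K_i) = 4.10 / 1718 = 0.002386 m/day.
In each layer the seepage velocity is v_i = q/n_i, so the layer transit time is t_i = b_i·n_i / q:
  layer 1 (medium sand): t_1 = 5.51 × 0.27 / 0.002386 = 623.5 d
  layer 2 (silt): t_2 = 11.3 × 0.15 / 0.002386 = 710.4 d
Total t = Σ t_i = 1334 days = 3.652 years.

3.65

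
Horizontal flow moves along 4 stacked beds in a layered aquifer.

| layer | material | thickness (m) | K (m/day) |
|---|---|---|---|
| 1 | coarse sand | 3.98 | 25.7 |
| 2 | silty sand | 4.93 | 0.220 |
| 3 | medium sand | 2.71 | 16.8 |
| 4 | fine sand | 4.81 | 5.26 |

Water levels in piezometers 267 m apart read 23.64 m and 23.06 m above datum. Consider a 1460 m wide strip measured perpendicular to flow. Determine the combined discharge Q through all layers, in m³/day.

Flow is parallel to layering, so each bed carries its own Darcy discharge and the transmissivities add.
Σ(K_i·b_i) = 25.7×3.98 + 0.220×4.93 + 16.8×2.71 + 5.26×4.81 = 174.2 m²/day.
Hydraulic gradient i = (23.64 − 23.06) / 267 = 0.58 / 267 = 0.002172.
Q = Σ(K_i·b_i) · W · i = 174.2 × 1460 × 0.002172 = 552.5 m³/day.

552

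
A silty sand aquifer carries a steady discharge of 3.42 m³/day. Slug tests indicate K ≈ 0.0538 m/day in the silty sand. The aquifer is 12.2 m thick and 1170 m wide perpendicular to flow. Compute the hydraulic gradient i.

0.00445

Cross-sectional area A = 1170 × 12.2 = 14274 m².
From Q = K·A·i, i = Q / (K·A) = 3.42 / (0.05380 × 14274) = 0.004453.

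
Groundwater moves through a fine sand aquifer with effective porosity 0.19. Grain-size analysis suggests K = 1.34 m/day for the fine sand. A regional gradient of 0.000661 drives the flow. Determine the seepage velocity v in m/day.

0.00466

Hydraulic gradient i = 0.000661.
Darcy flux q = K · i = 1.340 × 0.0006610 = 0.0008857 m/day.
Seepage velocity v = q / n_e = 0.0008857 / 0.19 = 0.004662 m/day.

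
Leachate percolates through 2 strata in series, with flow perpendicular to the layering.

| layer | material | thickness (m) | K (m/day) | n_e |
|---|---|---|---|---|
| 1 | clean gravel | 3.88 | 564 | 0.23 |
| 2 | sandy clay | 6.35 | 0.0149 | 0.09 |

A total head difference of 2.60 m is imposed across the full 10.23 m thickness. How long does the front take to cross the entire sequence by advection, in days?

240

With flow normal to the layers, continuity requires the same specific discharge q through every layer.
Σ(b_i/K_i) = 3.88/564 + 6.35/0.0149 = 426.2 d.
q = Δh / Σ(b_i/K_i) = 2.60 / 426.2 = 0.006101 m/day.
In each layer the seepage velocity is v_i = q/n_i, so the layer transit time is t_i = b_i·n_i / q:
  layer 1 (clean gravel): t_1 = 3.88 × 0.23 / 0.006101 = 146.3 d
  layer 2 (sandy clay): t_2 = 6.35 × 0.09 / 0.006101 = 93.68 d
Total t = Σ t_i = 240.0 days.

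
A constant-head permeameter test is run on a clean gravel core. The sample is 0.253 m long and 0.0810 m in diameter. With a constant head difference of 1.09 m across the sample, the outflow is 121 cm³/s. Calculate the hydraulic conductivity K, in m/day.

471

Cross-sectional area A = π·(d/2)² = π × (0.0810/2)² = 0.005153 m².
Convert discharge: 121 cm³/s = 0.0001210 m³/s.
Darcy's law rearranged: K = Q·L / (A·Δh) = 0.0001210 × 0.253 / (0.005153 × 1.09) = 0.005450 m/s = 470.9 m/day.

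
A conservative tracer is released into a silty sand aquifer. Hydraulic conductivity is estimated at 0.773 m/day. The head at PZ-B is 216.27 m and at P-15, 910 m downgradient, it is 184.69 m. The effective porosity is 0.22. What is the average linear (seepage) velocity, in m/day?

0.122

Hydraulic gradient i = (216.27 − 184.69) / 910 = 31.58 / 910 = 0.03470.
Darcy flux q = K · i = 0.7730 × 0.03470 = 0.02683 m/day.
Seepage velocity v = q / n_e = 0.02683 / 0.22 = 0.1219 m/day.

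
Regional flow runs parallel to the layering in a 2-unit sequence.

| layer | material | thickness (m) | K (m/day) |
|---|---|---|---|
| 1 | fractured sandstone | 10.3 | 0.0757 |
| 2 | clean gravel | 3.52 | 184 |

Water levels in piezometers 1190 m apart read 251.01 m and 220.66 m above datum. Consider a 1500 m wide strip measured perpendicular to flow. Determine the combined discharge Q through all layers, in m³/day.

24800

Flow is parallel to layering, so each bed carries its own Darcy discharge and the transmissivities add.
Σ(K_i·b_i) = 0.0757×10.3 + 184×3.52 = 648.5 m²/day.
Hydraulic gradient i = (251.01 − 220.66) / 1190 = 30.35 / 1190 = 0.02550.
Q = Σ(K_i·b_i) · W · i = 648.5 × 1500 × 0.02550 = 24808 m³/day.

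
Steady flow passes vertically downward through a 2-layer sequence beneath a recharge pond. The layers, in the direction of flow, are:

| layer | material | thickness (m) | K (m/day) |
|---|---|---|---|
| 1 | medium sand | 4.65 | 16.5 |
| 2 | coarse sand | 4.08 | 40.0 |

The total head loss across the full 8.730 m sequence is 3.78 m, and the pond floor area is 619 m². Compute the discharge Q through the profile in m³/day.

Flow is perpendicular to layering, so the layers act in series and the equivalent K is the thickness-weighted harmonic mean.
Total thickness L = 4.65 + 4.08 = 8.730 m.
Σ(b_i/K_i) = 4.65/16.5 + 4.08/40.0 = 0.3838 d.
K_eq = L / Σ(b_i/K_i) = 8.730 / 0.3838 = 22.75 m/day.
Q = K_eq · A · (Δh/L) = 22.75 × 619 × (3.78/8.730) = 6096 m³/day.

6100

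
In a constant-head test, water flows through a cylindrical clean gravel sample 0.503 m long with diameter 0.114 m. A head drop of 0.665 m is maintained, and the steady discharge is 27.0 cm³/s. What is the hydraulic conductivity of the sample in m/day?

Cross-sectional area A = π·(d/2)² = π × (0.114/2)² = 0.01021 m².
Convert discharge: 27.0 cm³/s = 2.700e-05 m³/s.
Darcy's law rearranged: K = Q·L / (A·Δh) = 2.700e-05 × 0.503 / (0.01021 × 0.665) = 0.002001 m/s = 172.9 m/day.

173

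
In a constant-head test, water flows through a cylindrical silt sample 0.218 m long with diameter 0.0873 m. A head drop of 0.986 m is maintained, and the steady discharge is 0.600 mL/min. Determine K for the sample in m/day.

0.0319

Cross-sectional area A = π·(d/2)² = π × (0.0873/2)² = 0.005986 m².
Convert discharge: 0.600 mL/min = 1.000e-08 m³/s.
Darcy's law rearranged: K = Q·L / (A·Δh) = 1.000e-08 × 0.218 / (0.005986 × 0.986) = 3.694e-07 m/s = 0.03191 m/day.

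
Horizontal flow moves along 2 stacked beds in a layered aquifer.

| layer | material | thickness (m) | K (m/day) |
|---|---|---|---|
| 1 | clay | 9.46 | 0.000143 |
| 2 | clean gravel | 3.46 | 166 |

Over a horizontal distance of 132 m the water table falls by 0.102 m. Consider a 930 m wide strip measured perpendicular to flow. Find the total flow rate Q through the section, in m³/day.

413

Flow is parallel to layering, so each bed carries its own Darcy discharge and the transmissivities add.
Σ(K_i·b_i) = 0.000143×9.46 + 166×3.46 = 574.4 m²/day.
Hydraulic gradient i = Δh / L = 0.102 / 132 = 0.0007727.
Q = Σ(K_i·b_i) · W · i = 574.4 × 930 × 0.0007727 = 412.8 m³/day.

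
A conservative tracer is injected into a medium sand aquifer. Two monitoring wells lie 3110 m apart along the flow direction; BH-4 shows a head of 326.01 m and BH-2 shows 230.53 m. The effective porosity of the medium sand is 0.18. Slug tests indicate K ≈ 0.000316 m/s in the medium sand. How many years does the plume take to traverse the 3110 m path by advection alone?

Convert K: 0.000316 m/s × 86400 = 27.30 m/day.
Hydraulic gradient i = (326.01 − 230.53) / 3110 = 95.48 / 3110 = 0.03070.
Darcy flux q = K · i = 27.30 × 0.03070 = 0.8382 m/day.
Seepage velocity v = q / n_e = 0.8382 / 0.18 = 4.657 m/day.
Travel time t = L / v = 3110 / 4.657 = 667.9 days = 1.828 years.

1.83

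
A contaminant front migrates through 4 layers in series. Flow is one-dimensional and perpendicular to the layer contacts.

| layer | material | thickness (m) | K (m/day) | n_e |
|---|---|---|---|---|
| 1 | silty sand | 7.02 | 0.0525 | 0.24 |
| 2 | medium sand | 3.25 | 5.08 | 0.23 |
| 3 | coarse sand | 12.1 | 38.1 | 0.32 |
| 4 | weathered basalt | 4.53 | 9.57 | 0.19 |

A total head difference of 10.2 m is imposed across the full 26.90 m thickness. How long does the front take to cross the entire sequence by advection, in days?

94.9

With flow normal to the layers, continuity requires the same specific discharge q through every layer.
Σ(b_i/K_i) = 7.02/0.0525 + 3.25/5.08 + 12.1/38.1 + 4.53/9.57 = 135.1 d.
q = Δh / Σ(b_i/K_i) = 10.2 / 135.1 = 0.07547 m/day.
In each layer the seepage velocity is v_i = q/n_i, so the layer transit time is t_i = b_i·n_i / q:
  layer 1 (silty sand): t_1 = 7.02 × 0.24 / 0.07547 = 22.32 d
  layer 2 (medium sand): t_2 = 3.25 × 0.23 / 0.07547 = 9.904 d
  layer 3 (coarse sand): t_3 = 12.1 × 0.32 / 0.07547 = 51.30 d
  layer 4 (weathered basalt): t_4 = 4.53 × 0.19 / 0.07547 = 11.40 d
Total t = Σ t_i = 94.93 days.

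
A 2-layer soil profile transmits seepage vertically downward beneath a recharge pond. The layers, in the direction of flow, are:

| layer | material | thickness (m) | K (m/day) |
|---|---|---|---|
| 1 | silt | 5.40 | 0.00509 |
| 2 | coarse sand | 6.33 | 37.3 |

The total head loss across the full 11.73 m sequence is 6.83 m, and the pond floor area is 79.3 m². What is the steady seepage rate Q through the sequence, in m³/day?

Flow is perpendicular to layering, so the layers act in series and the equivalent K is the thickness-weighted harmonic mean.
Total thickness L = 5.40 + 6.33 = 11.73 m.
Σ(b_i/K_i) = 5.40/0.00509 + 6.33/37.3 = 1061 d.
K_eq = L / Σ(b_i/K_i) = 11.73 / 1061 = 0.01105 m/day.
Q = K_eq · A · (Δh/L) = 0.01105 × 79.3 × (6.83/11.73) = 0.5104 m³/day.

0.510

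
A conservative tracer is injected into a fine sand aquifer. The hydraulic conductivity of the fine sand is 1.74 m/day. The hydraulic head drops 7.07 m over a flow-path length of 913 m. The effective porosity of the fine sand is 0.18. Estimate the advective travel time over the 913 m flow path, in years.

33.4

Hydraulic gradient i = Δh / L = 7.07 / 913 = 0.007744.
Darcy flux q = K · i = 1.740 × 0.007744 = 0.01347 m/day.
Seepage velocity v = q / n_e = 0.01347 / 0.18 = 0.07486 m/day.
Travel time t = L / v = 913 / 0.07486 = 12197 days = 33.39 years.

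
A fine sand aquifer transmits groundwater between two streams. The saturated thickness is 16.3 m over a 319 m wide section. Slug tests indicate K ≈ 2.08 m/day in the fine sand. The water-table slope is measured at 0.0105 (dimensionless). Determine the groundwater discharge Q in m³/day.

Cross-sectional area A = 319 × 16.3 = 5200 m².
Hydraulic gradient i = 0.0105.
Darcy's law: Q = K · A · i = 2.080 × 5200 × 0.01050 = 113.6 m³/day.

114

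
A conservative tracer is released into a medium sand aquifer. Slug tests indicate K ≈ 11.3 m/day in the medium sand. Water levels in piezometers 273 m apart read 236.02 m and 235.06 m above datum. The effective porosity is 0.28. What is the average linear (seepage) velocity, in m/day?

0.142

Hydraulic gradient i = (236.02 − 235.06) / 273 = 0.96 / 273 = 0.003516.
Darcy flux q = K · i = 11.30 × 0.003516 = 0.03974 m/day.
Seepage velocity v = q / n_e = 0.03974 / 0.28 = 0.1419 m/day.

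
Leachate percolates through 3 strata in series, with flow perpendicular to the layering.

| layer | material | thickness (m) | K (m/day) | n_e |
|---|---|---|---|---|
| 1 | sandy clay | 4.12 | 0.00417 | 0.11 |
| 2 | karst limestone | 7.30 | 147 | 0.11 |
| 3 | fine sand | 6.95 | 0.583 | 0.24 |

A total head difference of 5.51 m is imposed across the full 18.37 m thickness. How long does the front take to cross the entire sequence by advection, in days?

531

With flow normal to the layers, continuity requires the same specific discharge q through every layer.
Σ(b_i/K_i) = 4.12/0.00417 + 7.30/147 + 6.95/0.583 = 1000.0 d.
q = Δh / Σ(b_i/K_i) = 5.51 / 1000.0 = 0.005510 m/day.
In each layer the seepage velocity is v_i = q/n_i, so the layer transit time is t_i = b_i·n_i / q:
  layer 1 (sandy clay): t_1 = 4.12 × 0.11 / 0.005510 = 82.25 d
  layer 2 (karst limestone): t_2 = 7.30 × 0.11 / 0.005510 = 145.7 d
  layer 3 (fine sand): t_3 = 6.95 × 0.24 / 0.005510 = 302.7 d
Total t = Σ t_i = 530.7 days.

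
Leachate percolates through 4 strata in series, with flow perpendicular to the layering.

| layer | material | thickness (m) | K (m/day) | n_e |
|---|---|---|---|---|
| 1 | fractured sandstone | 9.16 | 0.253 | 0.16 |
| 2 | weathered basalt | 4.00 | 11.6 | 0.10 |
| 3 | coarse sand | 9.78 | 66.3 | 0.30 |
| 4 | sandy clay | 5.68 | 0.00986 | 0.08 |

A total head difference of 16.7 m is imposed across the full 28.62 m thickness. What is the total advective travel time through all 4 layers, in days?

193

With flow normal to the layers, continuity requires the same specific discharge q through every layer.
Σ(b_i/K_i) = 9.16/0.253 + 4.00/11.6 + 9.78/66.3 + 5.68/0.00986 = 612.8 d.
q = Δh / Σ(b_i/K_i) = 16.7 / 612.8 = 0.02725 m/day.
In each layer the seepage velocity is v_i = q/n_i, so the layer transit time is t_i = b_i·n_i / q:
  layer 1 (fractured sandstone): t_1 = 9.16 × 0.16 / 0.02725 = 53.78 d
  layer 2 (weathered basalt): t_2 = 4.00 × 0.10 / 0.02725 = 14.68 d
  layer 3 (coarse sand): t_3 = 9.78 × 0.30 / 0.02725 = 107.7 d
  layer 4 (sandy clay): t_4 = 5.68 × 0.08 / 0.02725 = 16.67 d
Total t = Σ t_i = 192.8 days.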